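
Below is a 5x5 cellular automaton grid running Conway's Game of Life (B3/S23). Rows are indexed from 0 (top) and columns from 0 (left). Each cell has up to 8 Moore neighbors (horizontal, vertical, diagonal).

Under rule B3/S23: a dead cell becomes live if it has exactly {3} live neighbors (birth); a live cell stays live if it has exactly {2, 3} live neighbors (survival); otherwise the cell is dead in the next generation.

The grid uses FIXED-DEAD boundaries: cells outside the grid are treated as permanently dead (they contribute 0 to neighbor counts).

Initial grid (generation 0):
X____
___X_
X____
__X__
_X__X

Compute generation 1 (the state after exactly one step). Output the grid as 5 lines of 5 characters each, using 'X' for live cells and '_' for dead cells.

Simulating step by step:
Generation 0 (given above): 6 live cells
Generation 1: 1 live cells
(generation 1 grid is the final answer)

Answer: _____
_____
_____
_X___
_____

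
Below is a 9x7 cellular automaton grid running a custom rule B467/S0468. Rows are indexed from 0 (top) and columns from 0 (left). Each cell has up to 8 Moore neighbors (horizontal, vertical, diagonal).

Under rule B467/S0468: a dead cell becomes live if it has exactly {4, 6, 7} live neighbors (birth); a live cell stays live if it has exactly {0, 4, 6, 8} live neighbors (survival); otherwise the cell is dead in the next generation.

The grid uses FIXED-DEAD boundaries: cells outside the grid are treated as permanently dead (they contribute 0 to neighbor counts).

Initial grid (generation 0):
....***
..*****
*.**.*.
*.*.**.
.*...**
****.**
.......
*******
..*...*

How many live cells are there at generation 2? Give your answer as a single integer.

Simulating step by step:
Generation 0 (given above): 34 live cells
Generation 1: 23 live cells
...**..
....***
..***.*
...****
*..*..*
.......
***...*
.......
.*.*.*.
Generation 2: 15 live cells
.....*.
...*...
....*.*
..*....
*...**.
.*.....
......*
.**....
.*.*.*.
Population at generation 2: 15

Answer: 15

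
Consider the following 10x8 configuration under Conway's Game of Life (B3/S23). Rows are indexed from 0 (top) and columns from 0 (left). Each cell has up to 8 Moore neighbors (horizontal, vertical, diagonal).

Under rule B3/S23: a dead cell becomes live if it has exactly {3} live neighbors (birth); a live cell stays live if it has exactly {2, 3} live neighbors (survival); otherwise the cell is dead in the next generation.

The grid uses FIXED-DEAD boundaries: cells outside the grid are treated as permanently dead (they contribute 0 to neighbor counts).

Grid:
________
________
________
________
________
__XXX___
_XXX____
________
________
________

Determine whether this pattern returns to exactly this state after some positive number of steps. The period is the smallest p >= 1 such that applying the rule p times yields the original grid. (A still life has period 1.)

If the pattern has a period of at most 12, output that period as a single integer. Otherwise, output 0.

Simulating and comparing each generation to the original:
Gen 0 (original, given above): 6 live cells
Gen 1: 6 live cells, differs from original
Gen 2: 6 live cells, MATCHES original -> period = 2

Answer: 2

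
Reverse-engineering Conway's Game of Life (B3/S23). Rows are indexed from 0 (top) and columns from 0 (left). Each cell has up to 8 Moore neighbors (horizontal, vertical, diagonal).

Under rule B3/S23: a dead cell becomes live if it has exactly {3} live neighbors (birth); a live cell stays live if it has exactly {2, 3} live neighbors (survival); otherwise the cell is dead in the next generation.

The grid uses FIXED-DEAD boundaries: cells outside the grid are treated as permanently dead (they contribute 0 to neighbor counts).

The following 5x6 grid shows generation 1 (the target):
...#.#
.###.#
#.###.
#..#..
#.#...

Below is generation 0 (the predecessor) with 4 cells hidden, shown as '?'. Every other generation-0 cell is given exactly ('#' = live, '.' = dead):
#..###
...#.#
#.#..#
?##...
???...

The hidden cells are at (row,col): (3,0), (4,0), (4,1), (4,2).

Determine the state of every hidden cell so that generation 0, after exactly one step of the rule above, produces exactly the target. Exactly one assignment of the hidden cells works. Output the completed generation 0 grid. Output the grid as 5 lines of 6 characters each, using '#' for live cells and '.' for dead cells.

Hidden generation-0 cells (in order): (3,0), (4,0), (4,1), (4,2).
A hidden cell only influences target cells in its own 3x3 neighborhood. Try each of the 2^4 = 16 assignments, step the completed generation 0 forward once under B3/S23, and compare with the target:
  (3,0)=. (4,0)=. (4,1)=. (4,2)=. -> step gives (2,0)='.' but target has '#' -> reject
  (3,0)=. (4,0)=. (4,1)=. (4,2)=# -> step gives (2,0)='.' but target has '#' -> reject
  (3,0)=. (4,0)=. (4,1)=# (4,2)=. -> step gives (2,0)='.' but target has '#' -> reject
  (3,0)=. (4,0)=. (4,1)=# (4,2)=# -> step gives (2,0)='.' but target has '#' -> reject
  (3,0)=. (4,0)=# (4,1)=. (4,2)=. -> step gives (2,0)='.' but target has '#' -> reject
  (3,0)=. (4,0)=# (4,1)=. (4,2)=# -> step gives (2,0)='.' but target has '#' -> reject
  (3,0)=. (4,0)=# (4,1)=# (4,2)=. -> step gives (2,0)='.' but target has '#' -> reject
  (3,0)=. (4,0)=# (4,1)=# (4,2)=# -> step gives (2,0)='.' but target has '#' -> reject
  (3,0)=# (4,0)=. (4,1)=. (4,2)=. -> step gives (3,2)='#' but target has '.' -> reject
  (3,0)=# (4,0)=. (4,1)=. (4,2)=# -> step gives (3,2)='#' but target has '.' -> reject
  (3,0)=# (4,0)=. (4,1)=# (4,2)=. -> step gives (3,2)='#' but target has '.' -> reject
  (3,0)=# (4,0)=. (4,1)=# (4,2)=# -> step reproduces the target at every cell -> ACCEPT
  (3,0)=# (4,0)=# (4,1)=. (4,2)=. -> step gives (3,2)='#' but target has '.' -> reject
  (3,0)=# (4,0)=# (4,1)=. (4,2)=# -> step gives (3,2)='#' but target has '.' -> reject
  (3,0)=# (4,0)=# (4,1)=# (4,2)=. -> step gives (3,0)='.' but target has '#' -> reject
  (3,0)=# (4,0)=# (4,1)=# (4,2)=# -> step gives (3,0)='.' but target has '#' -> reject
Unique solution: (3,0)=live, (4,0)=dead, (4,1)=live, (4,2)=live.
Check: live-neighbor counts of every cell in the completed generation 0:
012242
233363
253331
364311
343200
Applying B3/S23 to generation 0 with these counts gives:
...#.#
.###.#
#.###.
#..#..
#.#...
which matches the target exactly.

Answer: #..###
...#.#
#.#..#
###...
.##...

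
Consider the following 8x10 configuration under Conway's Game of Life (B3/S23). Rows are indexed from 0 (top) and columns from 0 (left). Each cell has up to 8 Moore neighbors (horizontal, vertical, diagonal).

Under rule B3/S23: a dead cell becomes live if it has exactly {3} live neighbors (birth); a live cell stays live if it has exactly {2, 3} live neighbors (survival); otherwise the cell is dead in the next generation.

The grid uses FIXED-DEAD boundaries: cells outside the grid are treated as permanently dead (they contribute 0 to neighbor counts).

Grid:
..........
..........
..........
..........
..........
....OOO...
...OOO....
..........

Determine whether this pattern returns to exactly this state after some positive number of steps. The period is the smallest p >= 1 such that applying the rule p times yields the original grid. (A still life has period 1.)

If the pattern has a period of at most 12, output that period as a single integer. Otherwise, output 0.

Answer: 2

Derivation:
Simulating and comparing each generation to the original:
Gen 0 (original, given above): 6 live cells
Gen 1: 6 live cells, differs from original
Gen 2: 6 live cells, MATCHES original -> period = 2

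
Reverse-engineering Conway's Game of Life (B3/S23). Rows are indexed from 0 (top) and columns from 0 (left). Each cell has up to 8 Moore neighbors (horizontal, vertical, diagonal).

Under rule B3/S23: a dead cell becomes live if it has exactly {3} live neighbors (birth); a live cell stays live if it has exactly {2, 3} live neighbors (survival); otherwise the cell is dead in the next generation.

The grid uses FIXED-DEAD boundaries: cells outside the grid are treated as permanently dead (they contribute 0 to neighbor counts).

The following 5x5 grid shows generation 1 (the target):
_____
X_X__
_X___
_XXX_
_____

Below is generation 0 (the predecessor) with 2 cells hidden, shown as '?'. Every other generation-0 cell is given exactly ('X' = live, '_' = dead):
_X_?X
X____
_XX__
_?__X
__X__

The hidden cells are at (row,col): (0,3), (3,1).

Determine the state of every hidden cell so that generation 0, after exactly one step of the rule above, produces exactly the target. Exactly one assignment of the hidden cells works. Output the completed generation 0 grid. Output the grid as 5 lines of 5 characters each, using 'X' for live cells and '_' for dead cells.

Answer: _X__X
X____
_XX__
____X
__X__

Derivation:
Hidden generation-0 cells (in order): (0,3), (3,1).
A hidden cell only influences target cells in its own 3x3 neighborhood. Try each of the 2^2 = 4 assignments, step the completed generation 0 forward once under B3/S23, and compare with the target:
  (0,3)=_ (3,1)=_ -> step reproduces the target at every cell -> ACCEPT
  (0,3)=_ (3,1)=X -> step gives (2,0)='X' but target has '_' -> reject
  (0,3)=X (3,1)=_ -> step gives (1,2)='_' but target has 'X' -> reject
  (0,3)=X (3,1)=X -> step gives (1,2)='_' but target has 'X' -> reject
Unique solution: (0,3)=dead, (3,1)=dead.
Check: live-neighbor counts of every cell in the completed generation 0:
21110
24321
22121
13330
01021
Applying B3/S23 to generation 0 with these counts gives:
_____
X_X__
_X___
_XXX_
_____
which matches the target exactly.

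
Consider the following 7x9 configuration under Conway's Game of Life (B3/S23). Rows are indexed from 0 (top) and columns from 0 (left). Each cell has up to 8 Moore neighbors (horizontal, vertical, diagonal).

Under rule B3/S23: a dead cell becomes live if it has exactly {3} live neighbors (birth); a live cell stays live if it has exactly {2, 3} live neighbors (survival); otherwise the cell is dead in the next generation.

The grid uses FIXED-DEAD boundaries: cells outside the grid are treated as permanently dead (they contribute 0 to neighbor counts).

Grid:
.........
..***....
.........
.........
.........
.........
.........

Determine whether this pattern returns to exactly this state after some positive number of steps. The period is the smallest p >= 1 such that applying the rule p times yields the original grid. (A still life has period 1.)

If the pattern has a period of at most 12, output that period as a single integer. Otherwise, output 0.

Answer: 2

Derivation:
Simulating and comparing each generation to the original:
Gen 0 (original, given above): 3 live cells
Gen 1: 3 live cells, differs from original
Gen 2: 3 live cells, MATCHES original -> period = 2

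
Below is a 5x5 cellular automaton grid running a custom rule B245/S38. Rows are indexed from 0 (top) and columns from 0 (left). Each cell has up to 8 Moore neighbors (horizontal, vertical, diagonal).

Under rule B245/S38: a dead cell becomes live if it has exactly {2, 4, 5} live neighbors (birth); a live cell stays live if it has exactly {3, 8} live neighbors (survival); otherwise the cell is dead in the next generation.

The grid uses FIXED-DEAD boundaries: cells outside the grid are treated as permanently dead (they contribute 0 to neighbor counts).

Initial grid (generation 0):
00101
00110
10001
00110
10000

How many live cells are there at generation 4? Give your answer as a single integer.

Simulating step by step:
Generation 0 (given above): 9 live cells
Generation 1: 9 live cells
01010
00000
00110
10001
01110
Generation 2: 11 live cells
00100
01101
01001
01110
10001
Generation 3: 8 live cells
00000
11110
00010
01110
00000
Generation 4: 9 live cells
10010
00101
01000
00101
01010
Population at generation 4: 9

Answer: 9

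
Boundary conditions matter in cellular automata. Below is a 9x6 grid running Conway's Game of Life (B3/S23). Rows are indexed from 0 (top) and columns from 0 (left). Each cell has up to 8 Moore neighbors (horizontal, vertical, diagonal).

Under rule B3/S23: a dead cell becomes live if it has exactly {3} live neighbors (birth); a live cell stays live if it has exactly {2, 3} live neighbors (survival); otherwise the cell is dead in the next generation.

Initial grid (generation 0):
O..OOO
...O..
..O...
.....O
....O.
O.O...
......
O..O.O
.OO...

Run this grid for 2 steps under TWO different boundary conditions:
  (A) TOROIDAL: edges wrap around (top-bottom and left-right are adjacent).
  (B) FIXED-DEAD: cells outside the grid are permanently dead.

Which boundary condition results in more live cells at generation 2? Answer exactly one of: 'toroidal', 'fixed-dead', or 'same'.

Under TOROIDAL boundary, generation 2:
.....O
.OOO.O
......
......
......
.....O
..O..O
.....O
....O.
Population = 10

Under FIXED-DEAD boundary, generation 2:
..OOO.
..OOO.
......
......
......
......
.OO...
O.....
.OO...
Population = 11

Comparison: toroidal=10, fixed-dead=11 -> fixed-dead

Answer: fixed-dead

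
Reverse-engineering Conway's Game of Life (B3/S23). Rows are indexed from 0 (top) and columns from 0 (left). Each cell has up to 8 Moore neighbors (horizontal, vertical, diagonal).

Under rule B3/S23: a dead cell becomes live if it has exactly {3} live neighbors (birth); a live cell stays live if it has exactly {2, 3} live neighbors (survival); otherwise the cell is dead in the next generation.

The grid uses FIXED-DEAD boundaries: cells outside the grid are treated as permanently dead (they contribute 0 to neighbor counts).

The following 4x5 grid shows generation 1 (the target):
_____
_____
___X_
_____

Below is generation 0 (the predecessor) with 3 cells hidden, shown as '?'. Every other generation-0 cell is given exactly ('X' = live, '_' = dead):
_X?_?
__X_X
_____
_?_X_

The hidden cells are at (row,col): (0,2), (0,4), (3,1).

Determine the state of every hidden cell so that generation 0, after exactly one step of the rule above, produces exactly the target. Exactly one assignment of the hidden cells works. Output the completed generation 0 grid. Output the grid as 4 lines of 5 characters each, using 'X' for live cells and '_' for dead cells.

Hidden generation-0 cells (in order): (0,2), (0,4), (3,1).
A hidden cell only influences target cells in its own 3x3 neighborhood. Try each of the 2^3 = 8 assignments, step the completed generation 0 forward once under B3/S23, and compare with the target:
  (0,2)=_ (0,4)=_ (3,1)=_ -> step reproduces the target at every cell -> ACCEPT
  (0,2)=_ (0,4)=_ (3,1)=X -> step gives (2,2)='X' but target has '_' -> reject
  (0,2)=_ (0,4)=X (3,1)=_ -> step gives (0,3)='X' but target has '_' -> reject
  (0,2)=_ (0,4)=X (3,1)=X -> step gives (0,3)='X' but target has '_' -> reject
  (0,2)=X (0,4)=_ (3,1)=_ -> step gives (0,1)='X' but target has '_' -> reject
  (0,2)=X (0,4)=_ (3,1)=X -> step gives (0,1)='X' but target has '_' -> reject
  (0,2)=X (0,4)=X (3,1)=_ -> step gives (0,1)='X' but target has '_' -> reject
  (0,2)=X (0,4)=X (3,1)=X -> step gives (0,1)='X' but target has '_' -> reject
Unique solution: (0,2)=dead, (0,4)=dead, (3,1)=dead.
Check: live-neighbor counts of every cell in the completed generation 0:
11221
12120
01232
00101
Applying B3/S23 to generation 0 with these counts gives:
_____
_____
___X_
_____
which matches the target exactly.

Answer: _X___
__X_X
_____
___X_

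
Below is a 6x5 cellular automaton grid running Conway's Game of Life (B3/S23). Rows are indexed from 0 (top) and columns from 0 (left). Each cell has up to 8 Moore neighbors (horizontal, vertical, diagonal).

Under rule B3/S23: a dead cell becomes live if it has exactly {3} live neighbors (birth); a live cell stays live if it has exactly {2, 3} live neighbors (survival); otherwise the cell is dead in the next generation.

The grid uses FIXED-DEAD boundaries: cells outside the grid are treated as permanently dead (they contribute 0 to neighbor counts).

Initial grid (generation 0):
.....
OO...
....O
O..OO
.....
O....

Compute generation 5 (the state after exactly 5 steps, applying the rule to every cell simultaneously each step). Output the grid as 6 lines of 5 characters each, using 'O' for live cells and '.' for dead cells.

Answer: .....
...O.
..O.O
..O.O
...O.
.....

Derivation:
Simulating step by step:
Generation 0 (given above): 7 live cells
Generation 1: 6 live cells
.....
.....
OO.OO
...OO
.....
.....
Generation 2: 6 live cells
.....
.....
..OOO
..OOO
.....
.....
Generation 3: 6 live cells
.....
...O.
..O.O
..O.O
...O.
.....
Generation 4: 6 live cells
.....
...O.
..O.O
..O.O
...O.
.....
Generation 5: 6 live cells
(generation 5 grid is the final answer)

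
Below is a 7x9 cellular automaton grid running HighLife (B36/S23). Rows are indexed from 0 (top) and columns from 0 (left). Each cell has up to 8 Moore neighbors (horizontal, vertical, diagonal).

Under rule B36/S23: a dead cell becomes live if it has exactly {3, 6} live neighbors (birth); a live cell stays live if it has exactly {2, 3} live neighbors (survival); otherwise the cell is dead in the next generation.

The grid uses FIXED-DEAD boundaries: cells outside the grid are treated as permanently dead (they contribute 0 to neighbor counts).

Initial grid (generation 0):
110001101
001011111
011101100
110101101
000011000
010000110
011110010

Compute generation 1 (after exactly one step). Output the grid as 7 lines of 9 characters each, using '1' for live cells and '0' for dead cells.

Answer: 010010001
100000001
100010011
110110010
111010000
010000110
011100110

Derivation:
Simulating step by step:
Generation 0 (given above): 32 live cells
Generation 1: 26 live cells
(generation 1 grid is the final answer)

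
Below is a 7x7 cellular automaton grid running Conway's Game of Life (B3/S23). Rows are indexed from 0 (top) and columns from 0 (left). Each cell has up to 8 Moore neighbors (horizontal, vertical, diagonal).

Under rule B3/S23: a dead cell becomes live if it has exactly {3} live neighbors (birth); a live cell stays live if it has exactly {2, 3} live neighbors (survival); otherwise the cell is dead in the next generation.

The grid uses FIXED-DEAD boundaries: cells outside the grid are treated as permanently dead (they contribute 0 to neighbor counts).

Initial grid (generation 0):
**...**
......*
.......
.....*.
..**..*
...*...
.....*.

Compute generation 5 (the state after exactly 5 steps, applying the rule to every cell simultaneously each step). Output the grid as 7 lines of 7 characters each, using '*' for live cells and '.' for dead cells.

Answer: .....**
.....**
.......
...*...
..*.*..
..*.*..
...*...

Derivation:
Simulating step by step:
Generation 0 (given above): 11 live cells
Generation 1: 10 live cells
.....**
.....**
.......
.......
..***..
..***..
.......
Generation 2: 10 live cells
.....**
.....**
.......
...*...
..*.*..
..*.*..
...*...
Generation 3: 10 live cells
.....**
.....**
.......
...*...
..*.*..
..*.*..
...*...
Generation 4: 10 live cells
.....**
.....**
.......
...*...
..*.*..
..*.*..
...*...
Generation 5: 10 live cells
(generation 5 grid is the final answer)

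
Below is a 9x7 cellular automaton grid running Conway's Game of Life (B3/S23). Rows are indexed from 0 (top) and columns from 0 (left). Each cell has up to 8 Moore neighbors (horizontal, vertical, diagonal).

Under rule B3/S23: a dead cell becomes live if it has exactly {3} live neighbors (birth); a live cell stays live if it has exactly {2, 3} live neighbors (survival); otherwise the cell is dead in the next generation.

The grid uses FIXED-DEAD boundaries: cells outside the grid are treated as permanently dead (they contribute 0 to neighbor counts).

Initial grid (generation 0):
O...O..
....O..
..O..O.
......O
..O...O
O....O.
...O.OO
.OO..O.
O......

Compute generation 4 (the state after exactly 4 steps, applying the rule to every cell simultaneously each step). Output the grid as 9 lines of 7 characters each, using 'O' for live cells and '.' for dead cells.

Simulating step by step:
Generation 0 (given above): 17 live cells
Generation 1: 20 live cells
.......
...OOO.
.....O.
.....OO
.....OO
....OO.
.OO..OO
.OO.OOO
.O.....
Generation 2: 14 live cells
....O..
....OO.
.......
....O..
.......
....O..
.OO....
O..OO.O
.OO..O.
Generation 3: 19 live cells
....OO.
....OO.
....OO.
.......
.......
.......
.OO.OO.
O..OOO.
.OOOOO.
Generation 4: 14 live cells
(generation 4 grid is the final answer)

Answer: ....OO.
...O..O
....OO.
.......
.......
.......
.OO..O.
O.....O
.OO..O.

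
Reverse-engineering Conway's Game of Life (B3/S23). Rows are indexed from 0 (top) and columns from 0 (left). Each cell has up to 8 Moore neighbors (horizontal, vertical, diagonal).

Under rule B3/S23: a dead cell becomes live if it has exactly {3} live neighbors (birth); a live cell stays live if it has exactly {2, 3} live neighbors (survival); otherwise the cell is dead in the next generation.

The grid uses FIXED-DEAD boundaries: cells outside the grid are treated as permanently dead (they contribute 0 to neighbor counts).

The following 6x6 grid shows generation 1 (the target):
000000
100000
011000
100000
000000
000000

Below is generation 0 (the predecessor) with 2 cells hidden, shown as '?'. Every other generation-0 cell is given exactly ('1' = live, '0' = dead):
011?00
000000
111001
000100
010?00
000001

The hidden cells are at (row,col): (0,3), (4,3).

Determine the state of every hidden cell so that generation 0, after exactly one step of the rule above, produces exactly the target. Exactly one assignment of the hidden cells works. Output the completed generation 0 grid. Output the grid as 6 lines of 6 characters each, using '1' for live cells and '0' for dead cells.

Answer: 011000
000000
111001
000100
010000
000001

Derivation:
Hidden generation-0 cells (in order): (0,3), (4,3).
A hidden cell only influences target cells in its own 3x3 neighborhood. Try each of the 2^2 = 4 assignments, step the completed generation 0 forward once under B3/S23, and compare with the target:
  (0,3)=0 (4,3)=0 -> step reproduces the target at every cell -> ACCEPT
  (0,3)=0 (4,3)=1 -> step gives (3,3)='1' but target has '0' -> reject
  (0,3)=1 (4,3)=0 -> step gives (0,2)='1' but target has '0' -> reject
  (0,3)=1 (4,3)=1 -> step gives (0,2)='1' but target has '0' -> reject
Unique solution: (0,3)=dead, (4,3)=dead.
Check: live-neighbor counts of every cell in the completed generation 0:
111100
354211
122220
344121
102121
111010
Applying B3/S23 to generation 0 with these counts gives:
000000
100000
011000
100000
000000
000000
which matches the target exactly.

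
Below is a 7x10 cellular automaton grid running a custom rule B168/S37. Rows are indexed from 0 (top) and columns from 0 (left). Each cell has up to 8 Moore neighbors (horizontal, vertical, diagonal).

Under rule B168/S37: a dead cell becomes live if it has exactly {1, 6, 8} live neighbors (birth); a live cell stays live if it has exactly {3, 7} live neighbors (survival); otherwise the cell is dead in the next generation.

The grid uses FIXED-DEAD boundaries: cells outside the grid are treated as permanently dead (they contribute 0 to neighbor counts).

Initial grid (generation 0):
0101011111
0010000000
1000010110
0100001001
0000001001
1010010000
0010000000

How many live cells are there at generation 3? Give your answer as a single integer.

Simulating step by step:
Generation 0 (given above): 21 live cells
Generation 1: 16 live cells
1000000000
0000000000
0001100000
0010101000
0001100000
0000100111
1000111000
Generation 2: 19 live cells
0100000000
1110010000
0101001100
0101000100
0100100000
1110000000
0100010000
Generation 3: 20 live cells
0101111000
1000000010
0010001000
0000000000
0000011110
1010001000
0101101000
Population at generation 3: 20

Answer: 20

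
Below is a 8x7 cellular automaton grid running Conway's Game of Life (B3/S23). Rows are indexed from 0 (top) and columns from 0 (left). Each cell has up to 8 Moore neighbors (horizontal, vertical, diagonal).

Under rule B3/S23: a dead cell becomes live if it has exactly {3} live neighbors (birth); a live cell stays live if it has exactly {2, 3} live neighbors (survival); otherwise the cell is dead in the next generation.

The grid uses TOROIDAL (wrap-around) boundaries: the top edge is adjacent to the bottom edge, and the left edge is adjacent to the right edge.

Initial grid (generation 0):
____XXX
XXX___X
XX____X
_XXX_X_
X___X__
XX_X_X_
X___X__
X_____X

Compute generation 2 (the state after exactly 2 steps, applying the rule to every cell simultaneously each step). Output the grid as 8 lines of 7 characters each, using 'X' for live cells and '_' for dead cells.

Simulating step by step:
Generation 0 (given above): 24 live cells
Generation 1: 17 live cells
_______
__X____
___X_X_
__XXXX_
X____X_
XX_X_X_
____XX_
X___X__
Generation 2: 15 live cells
(generation 2 grid is the final answer)

Answer: _______
_______
_____X_
__XX_X_
X____X_
XX___X_
XX_X_X_
____XX_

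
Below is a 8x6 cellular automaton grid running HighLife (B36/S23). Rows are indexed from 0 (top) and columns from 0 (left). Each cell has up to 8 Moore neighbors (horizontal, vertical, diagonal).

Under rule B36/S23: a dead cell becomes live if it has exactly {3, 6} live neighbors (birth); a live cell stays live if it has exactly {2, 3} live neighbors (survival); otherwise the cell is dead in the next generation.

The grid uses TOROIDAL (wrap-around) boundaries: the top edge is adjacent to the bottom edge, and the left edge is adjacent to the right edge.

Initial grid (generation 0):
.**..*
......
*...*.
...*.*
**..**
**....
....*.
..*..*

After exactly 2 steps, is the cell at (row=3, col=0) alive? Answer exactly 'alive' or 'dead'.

Answer: alive

Derivation:
Simulating step by step:
Generation 0 (given above): 16 live cells
Generation 1: 24 live cells
***...
**...*
....**
.*.*..
.**.*.
.*..*.
**...*
******
Generation 2: 18 live cells
.....*
..*.*.
.**.**
**.*.*
**..*.
...**.
......
...**.

Cell (3,0) at generation 2: 1 -> alive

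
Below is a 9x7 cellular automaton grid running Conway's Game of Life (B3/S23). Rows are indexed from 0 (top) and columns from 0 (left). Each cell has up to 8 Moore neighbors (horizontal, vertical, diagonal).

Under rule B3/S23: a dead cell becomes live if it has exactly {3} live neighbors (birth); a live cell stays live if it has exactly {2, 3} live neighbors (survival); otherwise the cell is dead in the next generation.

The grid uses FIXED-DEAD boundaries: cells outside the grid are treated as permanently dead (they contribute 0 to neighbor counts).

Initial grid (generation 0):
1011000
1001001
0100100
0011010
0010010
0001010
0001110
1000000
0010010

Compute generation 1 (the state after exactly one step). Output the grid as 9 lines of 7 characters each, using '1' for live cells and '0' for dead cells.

Simulating step by step:
Generation 0 (given above): 21 live cells
Generation 1: 24 live cells
(generation 1 grid is the final answer)

Answer: 0111000
1001100
0100110
0111010
0010011
0011011
0001010
0001010
0000000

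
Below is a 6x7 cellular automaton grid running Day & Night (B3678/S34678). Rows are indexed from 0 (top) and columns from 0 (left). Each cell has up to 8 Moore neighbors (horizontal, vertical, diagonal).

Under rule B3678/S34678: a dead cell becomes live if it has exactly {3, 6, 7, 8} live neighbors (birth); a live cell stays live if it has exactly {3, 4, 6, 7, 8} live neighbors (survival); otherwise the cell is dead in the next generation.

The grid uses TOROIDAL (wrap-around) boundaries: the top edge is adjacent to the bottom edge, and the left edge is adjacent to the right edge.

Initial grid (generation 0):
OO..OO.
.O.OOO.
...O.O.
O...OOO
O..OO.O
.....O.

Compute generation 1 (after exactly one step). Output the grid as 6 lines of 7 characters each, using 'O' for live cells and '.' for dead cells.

Answer: ..OO.O.
O..OOO.
O.OOO..
O......
O...OO.
.O.O.O.

Derivation:
Simulating step by step:
Generation 0 (given above): 19 live cells
Generation 1: 18 live cells
(generation 1 grid is the final answer)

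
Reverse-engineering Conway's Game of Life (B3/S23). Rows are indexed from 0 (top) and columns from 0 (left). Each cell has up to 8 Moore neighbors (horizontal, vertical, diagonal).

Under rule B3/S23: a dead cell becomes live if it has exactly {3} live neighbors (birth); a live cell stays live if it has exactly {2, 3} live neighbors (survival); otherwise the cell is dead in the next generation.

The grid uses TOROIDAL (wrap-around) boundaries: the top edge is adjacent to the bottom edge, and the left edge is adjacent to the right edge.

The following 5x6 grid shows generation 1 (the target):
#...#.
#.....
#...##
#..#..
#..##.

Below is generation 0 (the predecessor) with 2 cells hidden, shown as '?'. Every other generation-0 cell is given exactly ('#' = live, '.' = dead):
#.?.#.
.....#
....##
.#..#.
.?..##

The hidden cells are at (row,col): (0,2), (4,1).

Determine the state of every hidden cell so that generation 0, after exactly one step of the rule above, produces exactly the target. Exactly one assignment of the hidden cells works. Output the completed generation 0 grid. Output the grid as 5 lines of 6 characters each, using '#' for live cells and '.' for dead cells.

Hidden generation-0 cells (in order): (0,2), (4,1).
A hidden cell only influences target cells in its own 3x3 neighborhood. Try each of the 2^2 = 4 assignments, step the completed generation 0 forward once under B3/S23, and compare with the target:
  (0,2)=. (4,1)=. -> step reproduces the target at every cell -> ACCEPT
  (0,2)=. (4,1)=# -> step gives (3,0)='.' but target has '#' -> reject
  (0,2)=# (4,1)=. -> step gives (0,3)='#' but target has '.' -> reject
  (0,2)=# (4,1)=# -> step gives (0,1)='#' but target has '.' -> reject
Unique solution: (0,2)=dead, (4,1)=dead.
Check: live-neighbor counts of every cell in the completed generation 0:
210235
310244
311233
301345
321334
Applying B3/S23 to generation 0 with these counts gives:
#...#.
#.....
#...##
#..#..
#..##.
which matches the target exactly.

Answer: #...#.
.....#
....##
.#..#.
....##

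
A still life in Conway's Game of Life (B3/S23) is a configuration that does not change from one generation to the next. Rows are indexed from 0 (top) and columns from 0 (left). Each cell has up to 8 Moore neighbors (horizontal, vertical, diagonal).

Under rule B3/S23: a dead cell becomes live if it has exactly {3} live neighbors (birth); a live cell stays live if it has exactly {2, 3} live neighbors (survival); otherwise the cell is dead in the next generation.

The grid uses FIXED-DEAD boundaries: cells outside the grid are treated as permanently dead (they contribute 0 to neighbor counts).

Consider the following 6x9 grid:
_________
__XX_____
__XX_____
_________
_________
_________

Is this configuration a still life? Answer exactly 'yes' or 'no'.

Compute generation 1 and compare to generation 0 (given above):
Generation 1:
_________
__XX_____
__XX_____
_________
_________
_________
The grids are IDENTICAL -> still life.

Answer: yes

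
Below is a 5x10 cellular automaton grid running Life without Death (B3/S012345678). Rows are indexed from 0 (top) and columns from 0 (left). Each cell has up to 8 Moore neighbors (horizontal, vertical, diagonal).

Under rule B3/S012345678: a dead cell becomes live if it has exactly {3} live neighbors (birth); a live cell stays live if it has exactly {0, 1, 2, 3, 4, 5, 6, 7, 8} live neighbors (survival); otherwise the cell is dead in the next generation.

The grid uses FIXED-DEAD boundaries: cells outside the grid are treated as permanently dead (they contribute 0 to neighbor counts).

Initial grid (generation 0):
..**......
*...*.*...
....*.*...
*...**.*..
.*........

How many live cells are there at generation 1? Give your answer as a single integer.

Answer: 15

Derivation:
Simulating step by step:
Generation 0 (given above): 12 live cells
Generation 1: 15 live cells
..**......
*...*.*...
...**.**..
*...****..
.*........
Population at generation 1: 15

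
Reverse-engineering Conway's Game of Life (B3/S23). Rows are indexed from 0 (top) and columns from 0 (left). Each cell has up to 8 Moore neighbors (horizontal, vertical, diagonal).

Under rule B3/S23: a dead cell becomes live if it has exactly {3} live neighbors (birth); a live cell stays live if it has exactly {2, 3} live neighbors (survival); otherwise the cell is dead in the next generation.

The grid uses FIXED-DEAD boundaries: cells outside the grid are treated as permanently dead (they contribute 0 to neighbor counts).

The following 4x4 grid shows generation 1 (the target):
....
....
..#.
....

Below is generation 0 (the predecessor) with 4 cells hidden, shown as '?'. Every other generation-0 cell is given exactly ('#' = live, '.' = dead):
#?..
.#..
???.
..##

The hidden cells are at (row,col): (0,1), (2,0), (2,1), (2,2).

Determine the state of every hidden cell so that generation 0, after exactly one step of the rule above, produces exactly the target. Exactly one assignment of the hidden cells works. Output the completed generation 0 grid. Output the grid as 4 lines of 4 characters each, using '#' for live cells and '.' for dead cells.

Answer: #...
.#..
....
..##

Derivation:
Hidden generation-0 cells (in order): (0,1), (2,0), (2,1), (2,2).
A hidden cell only influences target cells in its own 3x3 neighborhood. Try each of the 2^4 = 16 assignments, step the completed generation 0 forward once under B3/S23, and compare with the target:
  (0,1)=. (2,0)=. (2,1)=. (2,2)=. -> step reproduces the target at every cell -> ACCEPT
  (0,1)=. (2,0)=. (2,1)=. (2,2)=# -> step gives (1,1)='#' but target has '.' -> reject
  (0,1)=. (2,0)=. (2,1)=# (2,2)=. -> step gives (1,0)='#' but target has '.' -> reject
  (0,1)=. (2,0)=. (2,1)=# (2,2)=# -> step gives (1,0)='#' but target has '.' -> reject
  (0,1)=. (2,0)=# (2,1)=. (2,2)=. -> step gives (1,0)='#' but target has '.' -> reject
  (0,1)=. (2,0)=# (2,1)=. (2,2)=# -> step gives (1,0)='#' but target has '.' -> reject
  (0,1)=. (2,0)=# (2,1)=# (2,2)=. -> step gives (1,1)='#' but target has '.' -> reject
  (0,1)=. (2,0)=# (2,1)=# (2,2)=# -> step gives (1,2)='#' but target has '.' -> reject
  (0,1)=# (2,0)=. (2,1)=. (2,2)=. -> step gives (0,0)='#' but target has '.' -> reject
  (0,1)=# (2,0)=. (2,1)=. (2,2)=# -> step gives (0,0)='#' but target has '.' -> reject
  (0,1)=# (2,0)=. (2,1)=# (2,2)=. -> step gives (0,0)='#' but target has '.' -> reject
  (0,1)=# (2,0)=. (2,1)=# (2,2)=# -> step gives (0,0)='#' but target has '.' -> reject
  (0,1)=# (2,0)=# (2,1)=. (2,2)=. -> step gives (0,0)='#' but target has '.' -> reject
  (0,1)=# (2,0)=# (2,1)=. (2,2)=# -> step gives (0,0)='#' but target has '.' -> reject
  (0,1)=# (2,0)=# (2,1)=# (2,2)=. -> step gives (0,0)='#' but target has '.' -> reject
  (0,1)=# (2,0)=# (2,1)=# (2,2)=# -> step gives (0,0)='#' but target has '.' -> reject
Unique solution: (0,1)=dead, (2,0)=dead, (2,1)=dead, (2,2)=dead.
Check: live-neighbor counts of every cell in the completed generation 0:
1210
2110
1232
0111
Applying B3/S23 to generation 0 with these counts gives:
....
....
..#.
....
which matches the target exactly.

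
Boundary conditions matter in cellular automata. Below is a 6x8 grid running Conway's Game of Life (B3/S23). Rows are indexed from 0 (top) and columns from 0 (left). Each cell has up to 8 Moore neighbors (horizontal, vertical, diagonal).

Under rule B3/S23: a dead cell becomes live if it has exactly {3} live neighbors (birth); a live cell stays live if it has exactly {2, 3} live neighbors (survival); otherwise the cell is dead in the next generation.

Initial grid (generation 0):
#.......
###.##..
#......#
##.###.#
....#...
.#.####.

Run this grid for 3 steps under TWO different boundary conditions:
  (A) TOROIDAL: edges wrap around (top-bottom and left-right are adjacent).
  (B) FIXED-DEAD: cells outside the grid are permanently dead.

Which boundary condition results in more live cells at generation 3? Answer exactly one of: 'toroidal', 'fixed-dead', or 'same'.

Under TOROIDAL boundary, generation 3:
....#..#
.......#
...##...
...##..#
...#...#
....#..#
Population = 12

Under FIXED-DEAD boundary, generation 3:
........
........
#.####..
..###.#.
#.###...
........
Population = 13

Comparison: toroidal=12, fixed-dead=13 -> fixed-dead

Answer: fixed-dead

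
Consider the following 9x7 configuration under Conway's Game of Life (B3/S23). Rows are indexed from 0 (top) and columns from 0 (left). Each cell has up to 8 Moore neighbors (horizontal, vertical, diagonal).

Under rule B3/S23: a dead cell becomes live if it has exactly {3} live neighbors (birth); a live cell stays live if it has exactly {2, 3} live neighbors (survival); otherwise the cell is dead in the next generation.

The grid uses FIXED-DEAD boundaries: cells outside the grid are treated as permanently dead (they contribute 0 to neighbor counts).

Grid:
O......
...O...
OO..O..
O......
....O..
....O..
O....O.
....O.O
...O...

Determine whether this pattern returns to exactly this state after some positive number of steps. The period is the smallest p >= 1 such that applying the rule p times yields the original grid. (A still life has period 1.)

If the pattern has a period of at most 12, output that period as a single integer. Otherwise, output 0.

Simulating and comparing each generation to the original:
Gen 0 (original, given above): 13 live cells
Gen 1: 12 live cells, differs from original
Gen 2: 11 live cells, differs from original
Gen 3: 9 live cells, differs from original
Gen 4: 8 live cells, differs from original
Gen 5: 6 live cells, differs from original
Gen 6: 6 live cells, differs from original
Gen 7: 6 live cells, differs from original
Gen 8: 6 live cells, differs from original
Gen 9: 6 live cells, differs from original
Gen 10: 6 live cells, differs from original
Gen 11: 6 live cells, differs from original
Gen 12: 6 live cells, differs from original
No period found within 12 steps.

Answer: 0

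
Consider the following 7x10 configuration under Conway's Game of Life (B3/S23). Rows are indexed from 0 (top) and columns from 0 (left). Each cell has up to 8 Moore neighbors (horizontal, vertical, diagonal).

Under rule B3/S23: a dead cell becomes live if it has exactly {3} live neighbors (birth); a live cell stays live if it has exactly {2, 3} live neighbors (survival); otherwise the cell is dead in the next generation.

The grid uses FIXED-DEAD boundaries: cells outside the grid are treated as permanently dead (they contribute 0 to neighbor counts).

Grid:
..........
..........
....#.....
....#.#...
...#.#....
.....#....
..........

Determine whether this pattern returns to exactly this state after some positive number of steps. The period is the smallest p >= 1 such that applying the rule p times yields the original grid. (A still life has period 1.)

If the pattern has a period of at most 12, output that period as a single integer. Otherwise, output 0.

Answer: 2

Derivation:
Simulating and comparing each generation to the original:
Gen 0 (original, given above): 6 live cells
Gen 1: 6 live cells, differs from original
Gen 2: 6 live cells, MATCHES original -> period = 2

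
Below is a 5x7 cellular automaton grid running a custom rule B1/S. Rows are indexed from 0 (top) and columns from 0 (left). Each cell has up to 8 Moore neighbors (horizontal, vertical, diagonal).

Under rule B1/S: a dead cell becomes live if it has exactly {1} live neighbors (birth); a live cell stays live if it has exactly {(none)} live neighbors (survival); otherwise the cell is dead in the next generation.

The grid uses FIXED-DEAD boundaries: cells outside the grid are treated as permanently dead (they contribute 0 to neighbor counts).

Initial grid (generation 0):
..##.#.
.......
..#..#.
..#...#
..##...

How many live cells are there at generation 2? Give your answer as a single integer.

Simulating step by step:
Generation 0 (given above): 9 live cells
Generation 1: 6 live cells
.#....#
.......
....#..
.......
....###
Generation 2: 12 live cells
#.#..#.
#####.#
...#.#.
.......
...#...
Population at generation 2: 12

Answer: 12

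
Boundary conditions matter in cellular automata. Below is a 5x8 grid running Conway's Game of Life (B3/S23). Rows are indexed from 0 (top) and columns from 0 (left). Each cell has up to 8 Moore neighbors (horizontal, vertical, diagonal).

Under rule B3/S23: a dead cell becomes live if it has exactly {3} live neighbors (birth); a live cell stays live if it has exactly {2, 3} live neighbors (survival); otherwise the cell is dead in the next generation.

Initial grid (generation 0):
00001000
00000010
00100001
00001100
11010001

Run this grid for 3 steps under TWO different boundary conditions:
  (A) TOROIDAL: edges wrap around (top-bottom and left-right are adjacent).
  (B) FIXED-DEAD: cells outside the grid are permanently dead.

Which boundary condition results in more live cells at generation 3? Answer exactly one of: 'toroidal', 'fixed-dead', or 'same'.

Answer: toroidal

Derivation:
Under TOROIDAL boundary, generation 3:
10000001
00011000
00001100
11000001
00011010
Population = 12

Under FIXED-DEAD boundary, generation 3:
00000000
00011100
00100010
01000010
00101100
Population = 10

Comparison: toroidal=12, fixed-dead=10 -> toroidal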